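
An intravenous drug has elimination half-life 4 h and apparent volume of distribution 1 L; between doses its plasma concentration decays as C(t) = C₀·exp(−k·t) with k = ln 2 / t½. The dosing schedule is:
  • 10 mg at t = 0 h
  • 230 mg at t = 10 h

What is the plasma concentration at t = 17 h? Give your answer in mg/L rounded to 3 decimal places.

k = ln 2 / 4 = 0.17329 per h
Dose 1 (10 mg at t=0 h): 10·exp(−0.17329·17) = 0.526 mg/L
Dose 2 (230 mg at t=10 h): 230·exp(−0.17329·7) = 68.379 mg/L
C(17) = 0.526 + 68.379 = 68.905 mg/L

68.905 mg/L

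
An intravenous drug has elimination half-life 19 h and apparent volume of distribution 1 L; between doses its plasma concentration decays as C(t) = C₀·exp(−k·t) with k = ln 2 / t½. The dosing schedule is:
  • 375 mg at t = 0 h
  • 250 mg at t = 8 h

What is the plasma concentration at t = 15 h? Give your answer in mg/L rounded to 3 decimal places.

k = ln 2 / 19 = 0.03648 per h
Dose 1 (375 mg at t=0 h): 375·exp(−0.03648·15) = 216.958 mg/L
Dose 2 (250 mg at t=8 h): 250·exp(−0.03648·7) = 193.657 mg/L
C(15) = 216.958 + 193.657 = 410.616 mg/L

410.616 mg/L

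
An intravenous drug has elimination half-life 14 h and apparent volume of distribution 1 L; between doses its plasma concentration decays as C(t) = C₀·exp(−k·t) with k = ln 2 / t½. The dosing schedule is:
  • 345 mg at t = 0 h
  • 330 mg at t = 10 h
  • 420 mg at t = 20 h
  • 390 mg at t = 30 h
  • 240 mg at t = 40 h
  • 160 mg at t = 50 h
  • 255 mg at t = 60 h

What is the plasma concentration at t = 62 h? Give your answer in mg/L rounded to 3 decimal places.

573.686 mg/L

k = ln 2 / 14 = 0.04951 per h
Dose 1 (345 mg at t=0 h): 345·exp(−0.04951·62) = 16.021 mg/L
Dose 2 (330 mg at t=10 h): 330·exp(−0.04951·52) = 25.142 mg/L
Dose 3 (420 mg at t=20 h): 420·exp(−0.04951·42) = 52.500 mg/L
Dose 4 (390 mg at t=30 h): 390·exp(−0.04951·32) = 79.983 mg/L
Dose 5 (240 mg at t=40 h): 240·exp(−0.04951·22) = 80.754 mg/L
Dose 6 (160 mg at t=50 h): 160·exp(−0.04951·12) = 88.327 mg/L
Dose 7 (255 mg at t=60 h): 255·exp(−0.04951·2) = 230.960 mg/L
C(62) = 16.021 + 25.142 + 52.500 + 79.983 + 80.754 + 88.327 + 230.960 = 573.686 mg/L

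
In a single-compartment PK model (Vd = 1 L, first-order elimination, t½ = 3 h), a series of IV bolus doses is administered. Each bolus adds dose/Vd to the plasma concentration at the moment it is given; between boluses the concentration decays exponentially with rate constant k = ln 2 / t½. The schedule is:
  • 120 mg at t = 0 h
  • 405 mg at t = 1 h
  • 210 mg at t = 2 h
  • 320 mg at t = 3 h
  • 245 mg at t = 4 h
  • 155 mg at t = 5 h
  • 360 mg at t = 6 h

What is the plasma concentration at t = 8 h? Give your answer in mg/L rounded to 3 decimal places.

k = ln 2 / 3 = 0.23105 per h
Dose 1 (120 mg at t=0 h): 120·exp(−0.23105·8) = 18.899 mg/L
Dose 2 (405 mg at t=1 h): 405·exp(−0.23105·7) = 80.362 mg/L
Dose 3 (210 mg at t=2 h): 210·exp(−0.23105·6) = 52.500 mg/L
Dose 4 (320 mg at t=3 h): 320·exp(−0.23105·5) = 100.794 mg/L
Dose 5 (245 mg at t=4 h): 245·exp(−0.23105·4) = 97.228 mg/L
Dose 6 (155 mg at t=5 h): 155·exp(−0.23105·3) = 77.500 mg/L
Dose 7 (360 mg at t=6 h): 360·exp(−0.23105·2) = 226.786 mg/L
C(8) = 18.899 + 80.362 + 52.500 + 100.794 + 97.228 + 77.500 + 226.786 = 654.069 mg/L

654.069 mg/L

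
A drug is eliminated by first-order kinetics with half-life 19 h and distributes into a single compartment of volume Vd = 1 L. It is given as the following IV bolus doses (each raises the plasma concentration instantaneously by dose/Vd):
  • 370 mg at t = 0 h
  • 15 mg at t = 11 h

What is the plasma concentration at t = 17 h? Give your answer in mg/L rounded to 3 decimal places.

k = ln 2 / 19 = 0.03648 per h
Dose 1 (370 mg at t=0 h): 370·exp(−0.03648·17) = 199.003 mg/L
Dose 2 (15 mg at t=11 h): 15·exp(−0.03648·6) = 12.051 mg/L
C(17) = 199.003 + 12.051 = 211.054 mg/L

211.054 mg/L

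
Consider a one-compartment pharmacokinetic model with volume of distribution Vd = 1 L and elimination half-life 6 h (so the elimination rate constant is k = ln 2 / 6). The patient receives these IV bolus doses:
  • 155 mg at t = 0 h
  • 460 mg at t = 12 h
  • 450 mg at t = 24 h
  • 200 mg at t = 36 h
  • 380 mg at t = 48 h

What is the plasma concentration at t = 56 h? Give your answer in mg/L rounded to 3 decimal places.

k = ln 2 / 6 = 0.11552 per h
Dose 1 (155 mg at t=0 h): 155·exp(−0.11552·56) = 0.240 mg/L
Dose 2 (460 mg at t=12 h): 460·exp(−0.11552·44) = 2.852 mg/L
Dose 3 (450 mg at t=24 h): 450·exp(−0.11552·32) = 11.161 mg/L
Dose 4 (200 mg at t=36 h): 200·exp(−0.11552·20) = 19.843 mg/L
Dose 5 (380 mg at t=48 h): 380·exp(−0.11552·8) = 150.803 mg/L
C(56) = 0.240 + 2.852 + 11.161 + 19.843 + 150.803 = 184.900 mg/L

184.900 mg/L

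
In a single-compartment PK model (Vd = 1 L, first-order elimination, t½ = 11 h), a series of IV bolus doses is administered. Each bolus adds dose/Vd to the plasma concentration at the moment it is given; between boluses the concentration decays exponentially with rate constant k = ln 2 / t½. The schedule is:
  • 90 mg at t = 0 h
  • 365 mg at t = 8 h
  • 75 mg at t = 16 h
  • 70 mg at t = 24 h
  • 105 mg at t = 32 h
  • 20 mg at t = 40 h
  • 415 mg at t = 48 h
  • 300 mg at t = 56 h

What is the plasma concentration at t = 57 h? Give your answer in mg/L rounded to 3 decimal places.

k = ln 2 / 11 = 0.06301 per h
Dose 1 (90 mg at t=0 h): 90·exp(−0.06301·57) = 2.479 mg/L
Dose 2 (365 mg at t=8 h): 365·exp(−0.06301·49) = 16.647 mg/L
Dose 3 (75 mg at t=16 h): 75·exp(−0.06301·41) = 5.663 mg/L
Dose 4 (70 mg at t=24 h): 70·exp(−0.06301·33) = 8.750 mg/L
Dose 5 (105 mg at t=32 h): 105·exp(−0.06301·25) = 21.729 mg/L
Dose 6 (20 mg at t=40 h): 20·exp(−0.06301·17) = 6.852 mg/L
Dose 7 (415 mg at t=48 h): 415·exp(−0.06301·9) = 235.370 mg/L
Dose 8 (300 mg at t=56 h): 300·exp(−0.06301·1) = 281.679 mg/L
C(57) = 2.479 + 16.647 + 5.663 + 8.750 + 21.729 + 6.852 + 235.370 + 281.679 = 579.169 mg/L

579.169 mg/L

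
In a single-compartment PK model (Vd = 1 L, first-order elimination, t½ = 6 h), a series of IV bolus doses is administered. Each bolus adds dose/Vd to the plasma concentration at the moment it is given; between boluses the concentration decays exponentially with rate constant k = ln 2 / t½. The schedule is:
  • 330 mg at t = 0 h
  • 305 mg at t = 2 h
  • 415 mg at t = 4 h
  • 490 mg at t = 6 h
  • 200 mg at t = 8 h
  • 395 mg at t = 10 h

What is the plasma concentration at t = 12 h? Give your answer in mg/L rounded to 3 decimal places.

1027.766 mg/L

k = ln 2 / 6 = 0.11552 per h
Dose 1 (330 mg at t=0 h): 330·exp(−0.11552·12) = 82.500 mg/L
Dose 2 (305 mg at t=2 h): 305·exp(−0.11552·10) = 96.069 mg/L
Dose 3 (415 mg at t=4 h): 415·exp(−0.11552·8) = 164.693 mg/L
Dose 4 (490 mg at t=6 h): 490·exp(−0.11552·6) = 245.000 mg/L
Dose 5 (200 mg at t=8 h): 200·exp(−0.11552·4) = 125.992 mg/L
Dose 6 (395 mg at t=10 h): 395·exp(−0.11552·2) = 313.512 mg/L
C(12) = 82.500 + 96.069 + 164.693 + 245.000 + 125.992 + 313.512 = 1027.766 mg/L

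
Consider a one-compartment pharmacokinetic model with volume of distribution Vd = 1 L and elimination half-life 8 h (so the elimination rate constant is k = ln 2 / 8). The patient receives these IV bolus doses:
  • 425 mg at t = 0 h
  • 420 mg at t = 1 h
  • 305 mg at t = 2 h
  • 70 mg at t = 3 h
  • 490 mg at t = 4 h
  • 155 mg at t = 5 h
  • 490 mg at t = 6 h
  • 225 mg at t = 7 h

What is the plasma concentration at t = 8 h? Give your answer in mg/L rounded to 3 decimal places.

k = ln 2 / 8 = 0.08664 per h
Dose 1 (425 mg at t=0 h): 425·exp(−0.08664·8) = 212.500 mg/L
Dose 2 (420 mg at t=1 h): 420·exp(−0.08664·7) = 229.007 mg/L
Dose 3 (305 mg at t=2 h): 305·exp(−0.08664·6) = 181.354 mg/L
Dose 4 (70 mg at t=3 h): 70·exp(−0.08664·5) = 45.389 mg/L
Dose 5 (490 mg at t=4 h): 490·exp(−0.08664·4) = 346.482 mg/L
Dose 6 (155 mg at t=5 h): 155·exp(−0.08664·3) = 119.521 mg/L
Dose 7 (490 mg at t=6 h): 490·exp(−0.08664·2) = 412.039 mg/L
Dose 8 (225 mg at t=7 h): 225·exp(−0.08664·1) = 206.326 mg/L
C(8) = 212.500 + 229.007 + 181.354 + 45.389 + 346.482 + 119.521 + 412.039 + 206.326 = 1752.619 mg/L

1752.619 mg/L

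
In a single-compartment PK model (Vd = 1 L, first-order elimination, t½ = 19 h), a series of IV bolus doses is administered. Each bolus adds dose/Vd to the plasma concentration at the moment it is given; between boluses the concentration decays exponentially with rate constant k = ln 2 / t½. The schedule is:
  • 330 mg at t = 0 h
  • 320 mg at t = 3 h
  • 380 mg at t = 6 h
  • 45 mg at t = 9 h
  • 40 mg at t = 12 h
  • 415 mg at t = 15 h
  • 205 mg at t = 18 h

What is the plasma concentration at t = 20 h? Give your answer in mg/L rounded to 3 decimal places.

1155.599 mg/L

k = ln 2 / 19 = 0.03648 per h
Dose 1 (330 mg at t=0 h): 330·exp(−0.03648·20) = 159.089 mg/L
Dose 2 (320 mg at t=3 h): 320·exp(−0.03648·17) = 172.110 mg/L
Dose 3 (380 mg at t=6 h): 380·exp(−0.03648·14) = 228.020 mg/L
Dose 4 (45 mg at t=9 h): 45·exp(−0.03648·11) = 30.125 mg/L
Dose 5 (40 mg at t=12 h): 40·exp(−0.03648·8) = 29.875 mg/L
Dose 6 (415 mg at t=15 h): 415·exp(−0.03648·5) = 345.804 mg/L
Dose 7 (205 mg at t=18 h): 205·exp(−0.03648·2) = 190.575 mg/L
C(20) = 159.089 + 172.110 + 228.020 + 30.125 + 29.875 + 345.804 + 190.575 = 1155.599 mg/L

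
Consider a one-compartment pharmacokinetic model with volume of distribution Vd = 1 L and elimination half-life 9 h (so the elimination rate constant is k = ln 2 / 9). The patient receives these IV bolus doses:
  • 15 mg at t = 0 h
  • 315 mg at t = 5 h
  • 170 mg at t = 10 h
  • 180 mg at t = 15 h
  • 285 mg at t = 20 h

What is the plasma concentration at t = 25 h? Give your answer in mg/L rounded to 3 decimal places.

k = ln 2 / 9 = 0.07702 per h
Dose 1 (15 mg at t=0 h): 15·exp(−0.07702·25) = 2.187 mg/L
Dose 2 (315 mg at t=5 h): 315·exp(−0.07702·20) = 67.508 mg/L
Dose 3 (170 mg at t=10 h): 170·exp(−0.07702·15) = 53.547 mg/L
Dose 4 (180 mg at t=15 h): 180·exp(−0.07702·10) = 83.329 mg/L
Dose 5 (285 mg at t=20 h): 285·exp(−0.07702·5) = 193.913 mg/L
C(25) = 2.187 + 67.508 + 53.547 + 83.329 + 193.913 = 400.483 mg/L

400.483 mg/L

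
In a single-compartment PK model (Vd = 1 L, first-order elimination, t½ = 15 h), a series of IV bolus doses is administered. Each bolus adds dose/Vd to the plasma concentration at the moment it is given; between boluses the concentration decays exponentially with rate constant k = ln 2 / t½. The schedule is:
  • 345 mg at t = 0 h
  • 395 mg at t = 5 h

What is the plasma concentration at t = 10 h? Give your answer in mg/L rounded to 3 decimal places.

530.848 mg/L

k = ln 2 / 15 = 0.04621 per h
Dose 1 (345 mg at t=0 h): 345·exp(−0.04621·10) = 217.336 mg/L
Dose 2 (395 mg at t=5 h): 395·exp(−0.04621·5) = 313.512 mg/L
C(10) = 217.336 + 313.512 = 530.848 mg/L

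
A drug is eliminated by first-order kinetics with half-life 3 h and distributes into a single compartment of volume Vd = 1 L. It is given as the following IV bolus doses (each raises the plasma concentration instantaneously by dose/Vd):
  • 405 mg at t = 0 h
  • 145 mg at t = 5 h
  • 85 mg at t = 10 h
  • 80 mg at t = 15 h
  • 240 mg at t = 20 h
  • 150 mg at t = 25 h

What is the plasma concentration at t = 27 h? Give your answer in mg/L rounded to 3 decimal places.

k = ln 2 / 3 = 0.23105 per h
Dose 1 (405 mg at t=0 h): 405·exp(−0.23105·27) = 0.791 mg/L
Dose 2 (145 mg at t=5 h): 145·exp(−0.23105·22) = 0.899 mg/L
Dose 3 (85 mg at t=10 h): 85·exp(−0.23105·17) = 1.673 mg/L
Dose 4 (80 mg at t=15 h): 80·exp(−0.23105·12) = 5.000 mg/L
Dose 5 (240 mg at t=20 h): 240·exp(−0.23105·7) = 47.622 mg/L
Dose 6 (150 mg at t=25 h): 150·exp(−0.23105·2) = 94.494 mg/L
C(27) = 0.791 + 0.899 + 1.673 + 5.000 + 47.622 + 94.494 = 150.480 mg/L

150.480 mg/L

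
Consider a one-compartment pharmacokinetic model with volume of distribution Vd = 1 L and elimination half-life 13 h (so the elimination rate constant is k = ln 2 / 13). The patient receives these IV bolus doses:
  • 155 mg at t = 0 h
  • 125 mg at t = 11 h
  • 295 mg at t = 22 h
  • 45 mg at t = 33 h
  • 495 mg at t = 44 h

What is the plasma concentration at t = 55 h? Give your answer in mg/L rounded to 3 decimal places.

k = ln 2 / 13 = 0.05332 per h
Dose 1 (155 mg at t=0 h): 155·exp(−0.05332·55) = 8.255 mg/L
Dose 2 (125 mg at t=11 h): 125·exp(−0.05332·44) = 11.968 mg/L
Dose 3 (295 mg at t=22 h): 295·exp(−0.05332·33) = 50.777 mg/L
Dose 4 (45 mg at t=33 h): 45·exp(−0.05332·22) = 13.924 mg/L
Dose 5 (495 mg at t=44 h): 495·exp(−0.05332·11) = 275.352 mg/L
C(55) = 8.255 + 11.968 + 50.777 + 13.924 + 275.352 = 360.277 mg/L

360.277 mg/L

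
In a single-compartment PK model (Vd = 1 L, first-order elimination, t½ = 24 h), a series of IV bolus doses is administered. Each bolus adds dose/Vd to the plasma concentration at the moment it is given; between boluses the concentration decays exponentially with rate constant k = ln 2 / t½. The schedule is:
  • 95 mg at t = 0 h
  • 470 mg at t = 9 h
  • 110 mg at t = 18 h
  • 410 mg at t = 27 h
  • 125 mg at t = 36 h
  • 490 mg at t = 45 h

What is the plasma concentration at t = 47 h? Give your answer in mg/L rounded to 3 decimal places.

1012.476 mg/L

k = ln 2 / 24 = 0.02888 per h
Dose 1 (95 mg at t=0 h): 95·exp(−0.02888·47) = 24.446 mg/L
Dose 2 (470 mg at t=9 h): 470·exp(−0.02888·38) = 156.844 mg/L
Dose 3 (110 mg at t=18 h): 110·exp(−0.02888·29) = 47.605 mg/L
Dose 4 (410 mg at t=27 h): 410·exp(−0.02888·20) = 230.105 mg/L
Dose 5 (125 mg at t=36 h): 125·exp(−0.02888·11) = 90.978 mg/L
Dose 6 (490 mg at t=45 h): 490·exp(−0.02888·2) = 462.498 mg/L
C(47) = 24.446 + 156.844 + 47.605 + 230.105 + 90.978 + 462.498 = 1012.476 mg/L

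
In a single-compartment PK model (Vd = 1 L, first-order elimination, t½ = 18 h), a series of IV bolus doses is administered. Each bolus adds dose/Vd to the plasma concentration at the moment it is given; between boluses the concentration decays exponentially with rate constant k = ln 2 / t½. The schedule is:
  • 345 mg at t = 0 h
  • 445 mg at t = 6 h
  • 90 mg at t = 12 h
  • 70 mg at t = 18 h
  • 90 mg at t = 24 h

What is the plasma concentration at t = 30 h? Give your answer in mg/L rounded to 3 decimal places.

k = ln 2 / 18 = 0.03851 per h
Dose 1 (345 mg at t=0 h): 345·exp(−0.03851·30) = 108.668 mg/L
Dose 2 (445 mg at t=6 h): 445·exp(−0.03851·24) = 176.598 mg/L
Dose 3 (90 mg at t=12 h): 90·exp(−0.03851·18) = 45.000 mg/L
Dose 4 (70 mg at t=18 h): 70·exp(−0.03851·12) = 44.097 mg/L
Dose 5 (90 mg at t=24 h): 90·exp(−0.03851·6) = 71.433 mg/L
C(30) = 108.668 + 176.598 + 45.000 + 44.097 + 71.433 = 445.797 mg/L

445.797 mg/L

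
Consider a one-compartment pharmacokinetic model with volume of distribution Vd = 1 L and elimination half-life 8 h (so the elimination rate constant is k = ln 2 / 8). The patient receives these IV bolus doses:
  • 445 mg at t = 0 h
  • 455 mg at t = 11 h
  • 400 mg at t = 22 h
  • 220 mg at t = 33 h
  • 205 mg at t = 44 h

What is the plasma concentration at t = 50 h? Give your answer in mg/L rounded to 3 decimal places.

229.037 mg/L

k = ln 2 / 8 = 0.08664 per h
Dose 1 (445 mg at t=0 h): 445·exp(−0.08664·50) = 5.847 mg/L
Dose 2 (455 mg at t=11 h): 455·exp(−0.08664·39) = 15.506 mg/L
Dose 3 (400 mg at t=22 h): 400·exp(−0.08664·28) = 35.355 mg/L
Dose 4 (220 mg at t=33 h): 220·exp(−0.08664·17) = 50.435 mg/L
Dose 5 (205 mg at t=44 h): 205·exp(−0.08664·6) = 121.894 mg/L
C(50) = 5.847 + 15.506 + 35.355 + 50.435 + 121.894 = 229.037 mg/L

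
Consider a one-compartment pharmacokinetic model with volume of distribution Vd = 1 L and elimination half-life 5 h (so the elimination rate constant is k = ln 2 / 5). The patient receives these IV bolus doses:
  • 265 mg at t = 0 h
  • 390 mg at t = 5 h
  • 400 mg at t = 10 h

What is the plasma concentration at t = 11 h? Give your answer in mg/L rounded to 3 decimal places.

575.652 mg/L

k = ln 2 / 5 = 0.13863 per h
Dose 1 (265 mg at t=0 h): 265·exp(−0.13863·11) = 57.674 mg/L
Dose 2 (390 mg at t=5 h): 390·exp(−0.13863·6) = 169.757 mg/L
Dose 3 (400 mg at t=10 h): 400·exp(−0.13863·1) = 348.220 mg/L
C(11) = 57.674 + 169.757 + 348.220 = 575.652 mg/L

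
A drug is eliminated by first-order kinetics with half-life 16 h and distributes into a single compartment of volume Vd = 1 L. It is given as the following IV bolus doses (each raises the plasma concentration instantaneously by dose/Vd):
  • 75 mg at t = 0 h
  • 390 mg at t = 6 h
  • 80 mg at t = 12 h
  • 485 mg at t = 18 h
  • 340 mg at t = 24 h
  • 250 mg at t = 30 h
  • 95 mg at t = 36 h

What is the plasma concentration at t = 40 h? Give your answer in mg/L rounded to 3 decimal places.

725.433 mg/L

k = ln 2 / 16 = 0.04332 per h
Dose 1 (75 mg at t=0 h): 75·exp(−0.04332·40) = 13.258 mg/L
Dose 2 (390 mg at t=6 h): 390·exp(−0.04332·34) = 89.408 mg/L
Dose 3 (80 mg at t=12 h): 80·exp(−0.04332·28) = 23.784 mg/L
Dose 4 (485 mg at t=18 h): 485·exp(−0.04332·22) = 186.993 mg/L
Dose 5 (340 mg at t=24 h): 340·exp(−0.04332·16) = 170.000 mg/L
Dose 6 (250 mg at t=30 h): 250·exp(−0.04332·10) = 162.105 mg/L
Dose 7 (95 mg at t=36 h): 95·exp(−0.04332·4) = 79.885 mg/L
C(40) = 13.258 + 89.408 + 23.784 + 186.993 + 170.000 + 162.105 + 79.885 = 725.433 mg/L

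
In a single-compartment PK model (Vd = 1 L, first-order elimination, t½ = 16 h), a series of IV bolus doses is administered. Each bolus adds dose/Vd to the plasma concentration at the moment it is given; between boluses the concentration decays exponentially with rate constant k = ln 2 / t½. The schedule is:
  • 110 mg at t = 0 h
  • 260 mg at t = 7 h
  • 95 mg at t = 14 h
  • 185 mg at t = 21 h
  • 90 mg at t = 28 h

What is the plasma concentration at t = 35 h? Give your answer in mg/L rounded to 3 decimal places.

307.025 mg/L

k = ln 2 / 16 = 0.04332 per h
Dose 1 (110 mg at t=0 h): 110·exp(−0.04332·35) = 24.148 mg/L
Dose 2 (260 mg at t=7 h): 260·exp(−0.04332·28) = 77.298 mg/L
Dose 3 (95 mg at t=14 h): 95·exp(−0.04332·21) = 38.249 mg/L
Dose 4 (185 mg at t=21 h): 185·exp(−0.04332·14) = 100.872 mg/L
Dose 5 (90 mg at t=28 h): 90·exp(−0.04332·7) = 66.457 mg/L
C(35) = 24.148 + 77.298 + 38.249 + 100.872 + 66.457 = 307.025 mg/L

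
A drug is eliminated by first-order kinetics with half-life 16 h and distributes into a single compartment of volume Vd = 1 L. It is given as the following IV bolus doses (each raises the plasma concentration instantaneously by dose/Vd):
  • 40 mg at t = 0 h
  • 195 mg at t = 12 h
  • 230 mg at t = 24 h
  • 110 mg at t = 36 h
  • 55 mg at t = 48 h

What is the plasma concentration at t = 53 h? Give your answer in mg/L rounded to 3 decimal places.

199.473 mg/L

k = ln 2 / 16 = 0.04332 per h
Dose 1 (40 mg at t=0 h): 40·exp(−0.04332·53) = 4.026 mg/L
Dose 2 (195 mg at t=12 h): 195·exp(−0.04332·41) = 33.010 mg/L
Dose 3 (230 mg at t=24 h): 230·exp(−0.04332·29) = 65.480 mg/L
Dose 4 (110 mg at t=36 h): 110·exp(−0.04332·17) = 52.668 mg/L
Dose 5 (55 mg at t=48 h): 55·exp(−0.04332·5) = 44.288 mg/L
C(53) = 4.026 + 33.010 + 65.480 + 52.668 + 44.288 = 199.473 mg/L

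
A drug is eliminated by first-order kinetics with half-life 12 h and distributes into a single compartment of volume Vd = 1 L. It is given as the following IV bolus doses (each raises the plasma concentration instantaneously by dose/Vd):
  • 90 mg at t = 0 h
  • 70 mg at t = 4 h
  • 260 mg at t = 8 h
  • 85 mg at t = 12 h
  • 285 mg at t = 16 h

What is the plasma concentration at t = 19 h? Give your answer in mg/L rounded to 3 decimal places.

493.582 mg/L

k = ln 2 / 12 = 0.05776 per h
Dose 1 (90 mg at t=0 h): 90·exp(−0.05776·19) = 30.034 mg/L
Dose 2 (70 mg at t=4 h): 70·exp(−0.05776·15) = 29.431 mg/L
Dose 3 (260 mg at t=8 h): 260·exp(−0.05776·11) = 137.730 mg/L
Dose 4 (85 mg at t=12 h): 85·exp(−0.05776·7) = 56.731 mg/L
Dose 5 (285 mg at t=16 h): 285·exp(−0.05776·3) = 239.655 mg/L
C(19) = 30.034 + 29.431 + 137.730 + 56.731 + 239.655 = 493.582 mg/L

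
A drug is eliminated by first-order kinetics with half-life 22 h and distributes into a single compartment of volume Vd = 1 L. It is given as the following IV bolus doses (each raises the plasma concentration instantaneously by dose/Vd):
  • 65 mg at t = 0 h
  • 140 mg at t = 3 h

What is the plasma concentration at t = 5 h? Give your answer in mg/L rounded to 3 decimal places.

k = ln 2 / 22 = 0.03151 per h
Dose 1 (65 mg at t=0 h): 65·exp(−0.03151·5) = 55.526 mg/L
Dose 2 (140 mg at t=3 h): 140·exp(−0.03151·2) = 131.450 mg/L
C(5) = 55.526 + 131.450 = 186.976 mg/L

186.976 mg/L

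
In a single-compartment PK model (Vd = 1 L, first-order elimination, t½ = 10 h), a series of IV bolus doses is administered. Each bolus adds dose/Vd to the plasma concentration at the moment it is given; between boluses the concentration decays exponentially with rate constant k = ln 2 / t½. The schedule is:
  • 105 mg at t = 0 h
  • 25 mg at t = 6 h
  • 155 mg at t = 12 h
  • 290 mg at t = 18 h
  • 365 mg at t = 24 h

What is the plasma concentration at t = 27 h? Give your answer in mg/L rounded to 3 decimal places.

k = ln 2 / 10 = 0.06931 per h
Dose 1 (105 mg at t=0 h): 105·exp(−0.06931·27) = 16.159 mg/L
Dose 2 (25 mg at t=6 h): 25·exp(−0.06931·21) = 5.831 mg/L
Dose 3 (155 mg at t=12 h): 155·exp(−0.06931·15) = 54.801 mg/L
Dose 4 (290 mg at t=18 h): 290·exp(−0.06931·9) = 155.407 mg/L
Dose 5 (365 mg at t=24 h): 365·exp(−0.06931·3) = 296.472 mg/L
C(27) = 16.159 + 5.831 + 54.801 + 155.407 + 296.472 = 528.670 mg/L

528.670 mg/L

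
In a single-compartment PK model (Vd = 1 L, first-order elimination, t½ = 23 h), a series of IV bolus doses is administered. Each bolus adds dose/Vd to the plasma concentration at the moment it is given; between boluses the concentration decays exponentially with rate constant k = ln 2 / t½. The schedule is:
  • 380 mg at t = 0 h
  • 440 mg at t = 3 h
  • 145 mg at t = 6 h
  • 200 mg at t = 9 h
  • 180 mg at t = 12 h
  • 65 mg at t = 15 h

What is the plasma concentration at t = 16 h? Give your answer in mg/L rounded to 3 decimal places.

k = ln 2 / 23 = 0.03014 per h
Dose 1 (380 mg at t=0 h): 380·exp(−0.03014·16) = 234.623 mg/L
Dose 2 (440 mg at t=3 h): 440·exp(−0.03014·13) = 297.376 mg/L
Dose 3 (145 mg at t=6 h): 145·exp(−0.03014·10) = 107.272 mg/L
Dose 4 (200 mg at t=9 h): 200·exp(−0.03014·7) = 161.962 mg/L
Dose 5 (180 mg at t=12 h): 180·exp(−0.03014·4) = 159.558 mg/L
Dose 6 (65 mg at t=15 h): 65·exp(−0.03014·1) = 63.070 mg/L
C(16) = 234.623 + 297.376 + 107.272 + 161.962 + 159.558 + 63.070 = 1023.861 mg/L

1023.861 mg/L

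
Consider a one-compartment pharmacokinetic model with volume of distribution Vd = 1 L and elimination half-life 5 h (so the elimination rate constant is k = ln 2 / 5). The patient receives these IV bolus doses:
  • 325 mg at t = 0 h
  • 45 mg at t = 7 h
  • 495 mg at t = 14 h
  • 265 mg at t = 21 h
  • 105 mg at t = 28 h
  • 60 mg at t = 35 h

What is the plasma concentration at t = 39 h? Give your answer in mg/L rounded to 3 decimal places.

k = ln 2 / 5 = 0.13863 per h
Dose 1 (325 mg at t=0 h): 325·exp(−0.13863·39) = 1.458 mg/L
Dose 2 (45 mg at t=7 h): 45·exp(−0.13863·32) = 0.533 mg/L
Dose 3 (495 mg at t=14 h): 495·exp(−0.13863·25) = 15.469 mg/L
Dose 4 (265 mg at t=21 h): 265·exp(−0.13863·18) = 21.854 mg/L
Dose 5 (105 mg at t=28 h): 105·exp(−0.13863·11) = 22.852 mg/L
Dose 6 (60 mg at t=35 h): 60·exp(−0.13863·4) = 34.461 mg/L
C(39) = 1.458 + 0.533 + 15.469 + 21.854 + 22.852 + 34.461 = 96.627 mg/L

96.627 mg/L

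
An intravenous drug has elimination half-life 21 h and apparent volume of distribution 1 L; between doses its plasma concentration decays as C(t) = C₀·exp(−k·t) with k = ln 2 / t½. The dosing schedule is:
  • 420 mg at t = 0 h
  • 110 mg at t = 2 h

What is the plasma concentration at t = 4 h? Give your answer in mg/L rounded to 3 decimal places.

471.026 mg/L

k = ln 2 / 21 = 0.03301 per h
Dose 1 (420 mg at t=0 h): 420·exp(−0.03301·4) = 368.053 mg/L
Dose 2 (110 mg at t=2 h): 110·exp(−0.03301·2) = 102.973 mg/L
C(4) = 368.053 + 102.973 = 471.026 mg/L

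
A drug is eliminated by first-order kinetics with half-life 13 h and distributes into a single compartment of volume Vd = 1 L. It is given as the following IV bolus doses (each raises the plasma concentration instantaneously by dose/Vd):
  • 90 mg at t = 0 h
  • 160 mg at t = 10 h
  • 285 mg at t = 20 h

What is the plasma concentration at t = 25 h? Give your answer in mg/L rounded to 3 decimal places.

313.946 mg/L

k = ln 2 / 13 = 0.05332 per h
Dose 1 (90 mg at t=0 h): 90·exp(−0.05332·25) = 23.732 mg/L
Dose 2 (160 mg at t=10 h): 160·exp(−0.05332·15) = 71.908 mg/L
Dose 3 (285 mg at t=20 h): 285·exp(−0.05332·5) = 218.305 mg/L
C(25) = 23.732 + 71.908 + 218.305 = 313.946 mg/L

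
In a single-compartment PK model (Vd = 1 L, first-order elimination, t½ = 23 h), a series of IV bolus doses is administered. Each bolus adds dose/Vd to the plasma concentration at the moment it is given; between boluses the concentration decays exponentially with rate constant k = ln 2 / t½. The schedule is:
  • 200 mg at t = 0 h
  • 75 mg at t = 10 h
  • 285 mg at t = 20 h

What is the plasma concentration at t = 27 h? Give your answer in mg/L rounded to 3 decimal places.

k = ln 2 / 23 = 0.03014 per h
Dose 1 (200 mg at t=0 h): 200·exp(−0.03014·27) = 88.644 mg/L
Dose 2 (75 mg at t=10 h): 75·exp(−0.03014·17) = 44.933 mg/L
Dose 3 (285 mg at t=20 h): 285·exp(−0.03014·7) = 230.795 mg/L
C(27) = 88.644 + 44.933 + 230.795 = 364.371 mg/L

364.371 mg/L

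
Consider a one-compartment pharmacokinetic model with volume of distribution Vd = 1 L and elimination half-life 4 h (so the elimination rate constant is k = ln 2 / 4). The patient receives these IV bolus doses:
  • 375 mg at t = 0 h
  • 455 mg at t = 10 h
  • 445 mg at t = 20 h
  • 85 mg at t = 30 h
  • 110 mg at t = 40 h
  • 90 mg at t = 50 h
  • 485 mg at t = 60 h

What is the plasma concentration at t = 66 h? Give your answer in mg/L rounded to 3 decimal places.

k = ln 2 / 4 = 0.17329 per h
Dose 1 (375 mg at t=0 h): 375·exp(−0.17329·66) = 0.004 mg/L
Dose 2 (455 mg at t=10 h): 455·exp(−0.17329·56) = 0.028 mg/L
Dose 3 (445 mg at t=20 h): 445·exp(−0.17329·46) = 0.154 mg/L
Dose 4 (85 mg at t=30 h): 85·exp(−0.17329·36) = 0.166 mg/L
Dose 5 (110 mg at t=40 h): 110·exp(−0.17329·26) = 1.215 mg/L
Dose 6 (90 mg at t=50 h): 90·exp(−0.17329·16) = 5.625 mg/L
Dose 7 (485 mg at t=60 h): 485·exp(−0.17329·6) = 171.473 mg/L
C(66) = 0.004 + 0.028 + 0.154 + 0.166 + 1.215 + 5.625 + 171.473 = 178.665 mg/L

178.665 mg/L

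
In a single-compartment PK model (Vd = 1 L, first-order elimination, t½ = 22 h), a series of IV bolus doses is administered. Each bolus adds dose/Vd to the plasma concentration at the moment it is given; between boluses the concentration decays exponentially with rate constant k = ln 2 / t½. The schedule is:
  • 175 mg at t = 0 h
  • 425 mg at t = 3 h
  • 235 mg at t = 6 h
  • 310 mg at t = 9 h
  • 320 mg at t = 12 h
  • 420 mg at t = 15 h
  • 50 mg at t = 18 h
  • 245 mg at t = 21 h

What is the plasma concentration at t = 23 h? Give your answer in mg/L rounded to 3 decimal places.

1473.538 mg/L

k = ln 2 / 22 = 0.03151 per h
Dose 1 (175 mg at t=0 h): 175·exp(−0.03151·23) = 84.786 mg/L
Dose 2 (425 mg at t=3 h): 425·exp(−0.03151·20) = 226.321 mg/L
Dose 3 (235 mg at t=6 h): 235·exp(−0.03151·17) = 137.548 mg/L
Dose 4 (310 mg at t=9 h): 310·exp(−0.03151·14) = 199.433 mg/L
Dose 5 (320 mg at t=12 h): 320·exp(−0.03151·11) = 226.274 mg/L
Dose 6 (420 mg at t=15 h): 420·exp(−0.03151·8) = 326.425 mg/L
Dose 7 (50 mg at t=18 h): 50·exp(−0.03151·5) = 42.712 mg/L
Dose 8 (245 mg at t=21 h): 245·exp(−0.03151·2) = 230.038 mg/L
C(23) = 84.786 + 226.321 + 137.548 + 199.433 + 226.274 + 326.425 + 42.712 + 230.038 = 1473.538 mg/L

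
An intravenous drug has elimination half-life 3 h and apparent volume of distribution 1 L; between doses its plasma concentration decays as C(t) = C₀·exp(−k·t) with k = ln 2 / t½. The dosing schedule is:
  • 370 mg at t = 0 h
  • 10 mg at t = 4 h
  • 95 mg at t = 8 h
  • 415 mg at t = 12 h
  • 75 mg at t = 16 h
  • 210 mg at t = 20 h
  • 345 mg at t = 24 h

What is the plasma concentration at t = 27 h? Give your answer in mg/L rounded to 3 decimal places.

k = ln 2 / 3 = 0.23105 per h
Dose 1 (370 mg at t=0 h): 370·exp(−0.23105·27) = 0.723 mg/L
Dose 2 (10 mg at t=4 h): 10·exp(−0.23105·23) = 0.049 mg/L
Dose 3 (95 mg at t=8 h): 95·exp(−0.23105·19) = 1.178 mg/L
Dose 4 (415 mg at t=12 h): 415·exp(−0.23105·15) = 12.969 mg/L
Dose 5 (75 mg at t=16 h): 75·exp(−0.23105·11) = 5.906 mg/L
Dose 6 (210 mg at t=20 h): 210·exp(−0.23105·7) = 41.669 mg/L
Dose 7 (345 mg at t=24 h): 345·exp(−0.23105·3) = 172.500 mg/L
C(27) = 0.723 + 0.049 + 1.178 + 12.969 + 5.906 + 41.669 + 172.500 = 234.994 mg/L

234.994 mg/L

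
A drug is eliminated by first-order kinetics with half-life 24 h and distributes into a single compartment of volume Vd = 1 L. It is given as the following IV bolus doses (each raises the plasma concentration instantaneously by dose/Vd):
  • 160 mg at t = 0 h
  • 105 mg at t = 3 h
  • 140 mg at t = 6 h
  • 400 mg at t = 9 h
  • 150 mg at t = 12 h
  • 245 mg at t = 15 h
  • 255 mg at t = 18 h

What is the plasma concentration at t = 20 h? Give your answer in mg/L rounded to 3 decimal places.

1110.429 mg/L

k = ln 2 / 24 = 0.02888 per h
Dose 1 (160 mg at t=0 h): 160·exp(−0.02888·20) = 89.797 mg/L
Dose 2 (105 mg at t=3 h): 105·exp(−0.02888·17) = 64.263 mg/L
Dose 3 (140 mg at t=6 h): 140·exp(−0.02888·14) = 93.439 mg/L
Dose 4 (400 mg at t=9 h): 400·exp(−0.02888·11) = 291.131 mg/L
Dose 5 (150 mg at t=12 h): 150·exp(−0.02888·8) = 119.055 mg/L
Dose 6 (245 mg at t=15 h): 245·exp(−0.02888·5) = 212.056 mg/L
Dose 7 (255 mg at t=18 h): 255·exp(−0.02888·2) = 240.688 mg/L
C(20) = 89.797 + 64.263 + 93.439 + 291.131 + 119.055 + 212.056 + 240.688 = 1110.429 mg/L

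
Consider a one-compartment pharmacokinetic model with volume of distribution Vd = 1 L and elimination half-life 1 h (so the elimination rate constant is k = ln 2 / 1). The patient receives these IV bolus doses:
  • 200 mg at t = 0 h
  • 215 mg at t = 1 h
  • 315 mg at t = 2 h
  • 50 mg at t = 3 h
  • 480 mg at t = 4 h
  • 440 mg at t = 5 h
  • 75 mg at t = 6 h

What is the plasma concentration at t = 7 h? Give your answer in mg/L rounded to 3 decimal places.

225.391 mg/L

k = ln 2 / 1 = 0.69315 per h
Dose 1 (200 mg at t=0 h): 200·exp(−0.69315·7) = 1.563 mg/L
Dose 2 (215 mg at t=1 h): 215·exp(−0.69315·6) = 3.359 mg/L
Dose 3 (315 mg at t=2 h): 315·exp(−0.69315·5) = 9.844 mg/L
Dose 4 (50 mg at t=3 h): 50·exp(−0.69315·4) = 3.125 mg/L
Dose 5 (480 mg at t=4 h): 480·exp(−0.69315·3) = 60.000 mg/L
Dose 6 (440 mg at t=5 h): 440·exp(−0.69315·2) = 110.000 mg/L
Dose 7 (75 mg at t=6 h): 75·exp(−0.69315·1) = 37.500 mg/L
C(7) = 1.563 + 3.359 + 9.844 + 3.125 + 60.000 + 110.000 + 37.500 = 225.391 mg/L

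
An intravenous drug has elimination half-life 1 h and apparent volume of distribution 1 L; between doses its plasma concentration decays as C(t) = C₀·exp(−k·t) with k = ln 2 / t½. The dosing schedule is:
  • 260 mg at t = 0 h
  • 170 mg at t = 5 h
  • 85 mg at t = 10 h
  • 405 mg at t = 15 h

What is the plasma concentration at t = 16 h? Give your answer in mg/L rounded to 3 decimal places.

203.915 mg/L

k = ln 2 / 1 = 0.69315 per h
Dose 1 (260 mg at t=0 h): 260·exp(−0.69315·16) = 0.004 mg/L
Dose 2 (170 mg at t=5 h): 170·exp(−0.69315·11) = 0.083 mg/L
Dose 3 (85 mg at t=10 h): 85·exp(−0.69315·6) = 1.328 mg/L
Dose 4 (405 mg at t=15 h): 405·exp(−0.69315·1) = 202.500 mg/L
C(16) = 0.004 + 0.083 + 1.328 + 202.500 = 203.915 mg/L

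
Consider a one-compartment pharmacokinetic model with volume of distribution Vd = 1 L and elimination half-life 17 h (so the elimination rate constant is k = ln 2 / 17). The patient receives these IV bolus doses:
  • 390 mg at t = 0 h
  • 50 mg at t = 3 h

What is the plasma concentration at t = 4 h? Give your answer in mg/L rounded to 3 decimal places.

k = ln 2 / 17 = 0.04077 per h
Dose 1 (390 mg at t=0 h): 390·exp(−0.04077·4) = 331.310 mg/L
Dose 2 (50 mg at t=3 h): 50·exp(−0.04077·1) = 48.002 mg/L
C(4) = 331.310 + 48.002 = 379.312 mg/L

379.312 mg/L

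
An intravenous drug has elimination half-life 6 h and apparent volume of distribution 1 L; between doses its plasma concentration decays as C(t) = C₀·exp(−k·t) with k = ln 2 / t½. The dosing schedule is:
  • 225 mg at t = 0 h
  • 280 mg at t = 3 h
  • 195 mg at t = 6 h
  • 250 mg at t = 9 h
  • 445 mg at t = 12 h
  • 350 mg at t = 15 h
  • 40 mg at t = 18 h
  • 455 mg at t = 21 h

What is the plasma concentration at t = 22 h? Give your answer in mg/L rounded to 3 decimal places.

k = ln 2 / 6 = 0.11552 per h
Dose 1 (225 mg at t=0 h): 225·exp(−0.11552·22) = 17.718 mg/L
Dose 2 (280 mg at t=3 h): 280·exp(−0.11552·19) = 31.181 mg/L
Dose 3 (195 mg at t=6 h): 195·exp(−0.11552·16) = 30.711 mg/L
Dose 4 (250 mg at t=9 h): 250·exp(−0.11552·13) = 55.681 mg/L
Dose 5 (445 mg at t=12 h): 445·exp(−0.11552·10) = 140.166 mg/L
Dose 6 (350 mg at t=15 h): 350·exp(−0.11552·7) = 155.907 mg/L
Dose 7 (40 mg at t=18 h): 40·exp(−0.11552·4) = 25.198 mg/L
Dose 8 (455 mg at t=21 h): 455·exp(−0.11552·1) = 405.359 mg/L
C(22) = 17.718 + 31.181 + 30.711 + 55.681 + 140.166 + 155.907 + 25.198 + 405.359 = 861.922 mg/L

861.922 mg/L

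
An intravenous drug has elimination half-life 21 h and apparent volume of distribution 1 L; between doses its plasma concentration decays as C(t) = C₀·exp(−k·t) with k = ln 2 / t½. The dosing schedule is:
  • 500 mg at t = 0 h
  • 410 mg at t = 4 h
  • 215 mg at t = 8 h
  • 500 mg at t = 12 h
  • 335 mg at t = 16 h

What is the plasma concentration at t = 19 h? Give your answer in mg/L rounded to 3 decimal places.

k = ln 2 / 21 = 0.03301 per h
Dose 1 (500 mg at t=0 h): 500·exp(−0.03301·19) = 267.060 mg/L
Dose 2 (410 mg at t=4 h): 410·exp(−0.03301·15) = 249.898 mg/L
Dose 3 (215 mg at t=8 h): 215·exp(−0.03301·11) = 149.540 mg/L
Dose 4 (500 mg at t=12 h): 500·exp(−0.03301·7) = 396.850 mg/L
Dose 5 (335 mg at t=16 h): 335·exp(−0.03301·3) = 303.417 mg/L
C(19) = 267.060 + 249.898 + 149.540 + 396.850 + 303.417 = 1366.765 mg/L

1366.765 mg/L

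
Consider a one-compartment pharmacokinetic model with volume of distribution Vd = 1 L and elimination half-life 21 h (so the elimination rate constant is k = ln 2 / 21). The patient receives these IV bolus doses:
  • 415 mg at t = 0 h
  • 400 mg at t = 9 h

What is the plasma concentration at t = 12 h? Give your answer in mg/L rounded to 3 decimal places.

k = ln 2 / 21 = 0.03301 per h
Dose 1 (415 mg at t=0 h): 415·exp(−0.03301·12) = 279.274 mg/L
Dose 2 (400 mg at t=9 h): 400·exp(−0.03301·3) = 362.289 mg/L
C(12) = 279.274 + 362.289 = 641.564 mg/L

641.564 mg/L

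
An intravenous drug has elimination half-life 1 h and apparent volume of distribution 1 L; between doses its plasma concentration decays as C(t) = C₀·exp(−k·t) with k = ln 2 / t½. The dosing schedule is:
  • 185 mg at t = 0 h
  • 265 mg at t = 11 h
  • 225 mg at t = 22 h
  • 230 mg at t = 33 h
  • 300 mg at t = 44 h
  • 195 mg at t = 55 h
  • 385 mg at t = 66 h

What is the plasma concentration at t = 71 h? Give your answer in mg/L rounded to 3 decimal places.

k = ln 2 / 1 = 0.69315 per h
Dose 1 (185 mg at t=0 h): 185·exp(−0.69315·71) = 0.000 mg/L
Dose 2 (265 mg at t=11 h): 265·exp(−0.69315·60) = 0.000 mg/L
Dose 3 (225 mg at t=22 h): 225·exp(−0.69315·49) = 0.000 mg/L
Dose 4 (230 mg at t=33 h): 230·exp(−0.69315·38) = 0.000 mg/L
Dose 5 (300 mg at t=44 h): 300·exp(−0.69315·27) = 0.000 mg/L
Dose 6 (195 mg at t=55 h): 195·exp(−0.69315·16) = 0.003 mg/L
Dose 7 (385 mg at t=66 h): 385·exp(−0.69315·5) = 12.031 mg/L
C(71) = 0.000 + 0.000 + 0.000 + 0.000 + 0.000 + 0.003 + 12.031 = 12.034 mg/L

12.034 mg/L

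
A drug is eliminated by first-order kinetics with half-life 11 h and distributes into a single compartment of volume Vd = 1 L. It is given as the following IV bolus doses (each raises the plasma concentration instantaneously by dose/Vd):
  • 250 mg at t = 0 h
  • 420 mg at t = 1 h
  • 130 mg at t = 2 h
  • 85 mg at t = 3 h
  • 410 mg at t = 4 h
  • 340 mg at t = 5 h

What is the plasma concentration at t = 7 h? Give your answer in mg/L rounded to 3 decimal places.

k = ln 2 / 11 = 0.06301 per h
Dose 1 (250 mg at t=0 h): 250·exp(−0.06301·7) = 160.833 mg/L
Dose 2 (420 mg at t=1 h): 420·exp(−0.06301·6) = 287.774 mg/L
Dose 3 (130 mg at t=2 h): 130·exp(−0.06301·5) = 94.866 mg/L
Dose 4 (85 mg at t=3 h): 85·exp(−0.06301·4) = 66.062 mg/L
Dose 5 (410 mg at t=4 h): 410·exp(−0.06301·3) = 339.379 mg/L
Dose 6 (340 mg at t=5 h): 340·exp(−0.06301·2) = 299.741 mg/L
C(7) = 160.833 + 287.774 + 94.866 + 66.062 + 339.379 + 299.741 = 1248.655 mg/L

1248.655 mg/L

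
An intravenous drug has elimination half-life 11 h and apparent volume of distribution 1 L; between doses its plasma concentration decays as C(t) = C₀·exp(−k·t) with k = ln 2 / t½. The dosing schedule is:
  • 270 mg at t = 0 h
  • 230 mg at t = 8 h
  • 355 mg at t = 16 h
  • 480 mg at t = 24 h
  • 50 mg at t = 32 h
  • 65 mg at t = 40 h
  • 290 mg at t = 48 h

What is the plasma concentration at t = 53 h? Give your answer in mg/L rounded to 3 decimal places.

388.346 mg/L

k = ln 2 / 11 = 0.06301 per h
Dose 1 (270 mg at t=0 h): 270·exp(−0.06301·53) = 9.571 mg/L
Dose 2 (230 mg at t=8 h): 230·exp(−0.06301·45) = 13.497 mg/L
Dose 3 (355 mg at t=16 h): 355·exp(−0.06301·37) = 34.488 mg/L
Dose 4 (480 mg at t=24 h): 480·exp(−0.06301·29) = 77.200 mg/L
Dose 5 (50 mg at t=32 h): 50·exp(−0.06301·21) = 13.313 mg/L
Dose 6 (65 mg at t=40 h): 65·exp(−0.06301·13) = 28.652 mg/L
Dose 7 (290 mg at t=48 h): 290·exp(−0.06301·5) = 211.625 mg/L
C(53) = 9.571 + 13.497 + 34.488 + 77.200 + 13.313 + 28.652 + 211.625 = 388.346 mg/L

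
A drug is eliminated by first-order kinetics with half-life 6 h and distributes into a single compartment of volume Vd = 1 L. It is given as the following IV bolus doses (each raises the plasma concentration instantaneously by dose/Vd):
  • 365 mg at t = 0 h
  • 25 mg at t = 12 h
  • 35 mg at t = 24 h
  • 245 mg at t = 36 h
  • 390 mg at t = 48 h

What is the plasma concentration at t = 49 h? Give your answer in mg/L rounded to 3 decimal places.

405.585 mg/L

k = ln 2 / 6 = 0.11552 per h
Dose 1 (365 mg at t=0 h): 365·exp(−0.11552·49) = 1.270 mg/L
Dose 2 (25 mg at t=12 h): 25·exp(−0.11552·37) = 0.348 mg/L
Dose 3 (35 mg at t=24 h): 35·exp(−0.11552·25) = 1.949 mg/L
Dose 4 (245 mg at t=36 h): 245·exp(−0.11552·13) = 54.568 mg/L
Dose 5 (390 mg at t=48 h): 390·exp(−0.11552·1) = 347.451 mg/L
C(49) = 1.270 + 0.348 + 1.949 + 54.568 + 347.451 = 405.585 mg/L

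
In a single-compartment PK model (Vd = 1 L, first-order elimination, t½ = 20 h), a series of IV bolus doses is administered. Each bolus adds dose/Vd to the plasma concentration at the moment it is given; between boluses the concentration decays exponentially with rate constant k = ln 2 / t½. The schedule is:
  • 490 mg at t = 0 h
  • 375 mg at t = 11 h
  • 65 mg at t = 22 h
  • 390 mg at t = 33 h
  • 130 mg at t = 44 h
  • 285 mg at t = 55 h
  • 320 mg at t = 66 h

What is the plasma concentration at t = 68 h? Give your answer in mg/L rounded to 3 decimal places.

k = ln 2 / 20 = 0.03466 per h
Dose 1 (490 mg at t=0 h): 490·exp(−0.03466·68) = 46.419 mg/L
Dose 2 (375 mg at t=11 h): 375·exp(−0.03466·57) = 52.011 mg/L
Dose 3 (65 mg at t=22 h): 65·exp(−0.03466·46) = 13.199 mg/L
Dose 4 (390 mg at t=33 h): 390·exp(−0.03466·35) = 115.948 mg/L
Dose 5 (130 mg at t=44 h): 130·exp(−0.03466·24) = 56.586 mg/L
Dose 6 (285 mg at t=55 h): 285·exp(−0.03466·13) = 181.625 mg/L
Dose 7 (320 mg at t=66 h): 320·exp(−0.03466·2) = 298.571 mg/L
C(68) = 46.419 + 52.011 + 13.199 + 115.948 + 56.586 + 181.625 + 298.571 = 764.358 mg/L

764.358 mg/L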